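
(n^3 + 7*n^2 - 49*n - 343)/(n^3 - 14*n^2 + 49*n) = (n^2 + 14*n + 49)/(n*(n - 7))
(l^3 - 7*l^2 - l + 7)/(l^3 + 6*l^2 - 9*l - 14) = (l^2 - 8*l + 7)/(l^2 + 5*l - 14)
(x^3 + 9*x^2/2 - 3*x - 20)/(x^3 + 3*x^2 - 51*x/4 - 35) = 2*(x - 2)/(2*x - 7)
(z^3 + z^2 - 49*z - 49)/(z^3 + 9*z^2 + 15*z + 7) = (z - 7)/(z + 1)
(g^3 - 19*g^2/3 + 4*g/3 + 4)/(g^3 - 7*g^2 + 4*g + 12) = (g^2 - g/3 - 2/3)/(g^2 - g - 2)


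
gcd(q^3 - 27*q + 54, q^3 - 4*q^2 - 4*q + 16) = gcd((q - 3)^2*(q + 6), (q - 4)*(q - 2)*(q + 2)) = 1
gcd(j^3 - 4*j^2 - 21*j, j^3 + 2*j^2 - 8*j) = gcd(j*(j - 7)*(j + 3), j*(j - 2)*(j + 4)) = j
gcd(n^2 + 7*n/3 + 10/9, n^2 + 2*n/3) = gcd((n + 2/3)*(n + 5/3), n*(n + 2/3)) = n + 2/3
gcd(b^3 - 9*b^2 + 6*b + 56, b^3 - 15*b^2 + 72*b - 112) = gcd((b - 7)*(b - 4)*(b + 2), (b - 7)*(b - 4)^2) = b^2 - 11*b + 28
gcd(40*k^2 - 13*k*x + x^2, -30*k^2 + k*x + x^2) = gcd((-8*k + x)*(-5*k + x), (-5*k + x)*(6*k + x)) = -5*k + x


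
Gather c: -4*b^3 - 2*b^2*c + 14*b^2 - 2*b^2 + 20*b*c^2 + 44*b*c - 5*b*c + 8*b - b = -4*b^3 + 12*b^2 + 20*b*c^2 + 7*b + c*(-2*b^2 + 39*b)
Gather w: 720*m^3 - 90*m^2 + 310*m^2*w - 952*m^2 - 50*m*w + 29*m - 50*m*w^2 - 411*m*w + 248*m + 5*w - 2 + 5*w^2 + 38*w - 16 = 720*m^3 - 1042*m^2 + 277*m + w^2*(5 - 50*m) + w*(310*m^2 - 461*m + 43) - 18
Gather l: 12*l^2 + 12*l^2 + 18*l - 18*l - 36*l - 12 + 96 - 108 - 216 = 24*l^2 - 36*l - 240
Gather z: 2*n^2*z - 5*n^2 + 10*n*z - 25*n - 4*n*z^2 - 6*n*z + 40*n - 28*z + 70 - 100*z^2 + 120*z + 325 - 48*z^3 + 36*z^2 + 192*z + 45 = -5*n^2 + 15*n - 48*z^3 + z^2*(-4*n - 64) + z*(2*n^2 + 4*n + 284) + 440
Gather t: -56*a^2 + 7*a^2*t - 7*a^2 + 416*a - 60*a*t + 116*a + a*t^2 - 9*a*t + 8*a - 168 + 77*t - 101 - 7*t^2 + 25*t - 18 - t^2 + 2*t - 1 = -63*a^2 + 540*a + t^2*(a - 8) + t*(7*a^2 - 69*a + 104) - 288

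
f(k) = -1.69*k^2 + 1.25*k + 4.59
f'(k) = 1.25 - 3.38*k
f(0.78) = 4.54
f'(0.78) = -1.39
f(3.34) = -10.09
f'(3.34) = -10.04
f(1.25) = 3.51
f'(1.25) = -2.98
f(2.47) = -2.63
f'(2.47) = -7.10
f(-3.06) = -15.06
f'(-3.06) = 11.59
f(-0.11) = 4.43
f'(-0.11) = 1.62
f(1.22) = 3.60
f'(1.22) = -2.87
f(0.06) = 4.66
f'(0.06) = 1.05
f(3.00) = -6.87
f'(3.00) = -8.89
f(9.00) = -121.05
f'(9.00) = -29.17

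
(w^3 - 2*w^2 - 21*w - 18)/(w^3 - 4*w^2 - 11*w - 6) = (w + 3)/(w + 1)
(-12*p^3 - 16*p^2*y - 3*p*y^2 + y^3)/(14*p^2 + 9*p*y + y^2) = (-6*p^2 - 5*p*y + y^2)/(7*p + y)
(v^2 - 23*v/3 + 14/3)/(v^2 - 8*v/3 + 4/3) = (v - 7)/(v - 2)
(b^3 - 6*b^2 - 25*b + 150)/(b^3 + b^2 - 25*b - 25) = (b - 6)/(b + 1)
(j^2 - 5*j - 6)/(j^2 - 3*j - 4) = (j - 6)/(j - 4)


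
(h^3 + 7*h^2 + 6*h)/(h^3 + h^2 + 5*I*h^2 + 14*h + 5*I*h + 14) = h*(h + 6)/(h^2 + 5*I*h + 14)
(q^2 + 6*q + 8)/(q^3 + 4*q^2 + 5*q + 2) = (q + 4)/(q^2 + 2*q + 1)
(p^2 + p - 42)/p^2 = (p^2 + p - 42)/p^2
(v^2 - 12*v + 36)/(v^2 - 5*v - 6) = (v - 6)/(v + 1)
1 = 1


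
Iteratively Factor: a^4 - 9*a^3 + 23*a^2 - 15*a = (a - 3)*(a^3 - 6*a^2 + 5*a) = a*(a - 3)*(a^2 - 6*a + 5) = a*(a - 3)*(a - 1)*(a - 5)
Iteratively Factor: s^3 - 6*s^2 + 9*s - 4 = (s - 1)*(s^2 - 5*s + 4) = (s - 1)^2*(s - 4)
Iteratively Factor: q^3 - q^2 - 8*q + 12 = (q - 2)*(q^2 + q - 6) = (q - 2)^2*(q + 3)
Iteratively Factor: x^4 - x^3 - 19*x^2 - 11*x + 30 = (x + 3)*(x^3 - 4*x^2 - 7*x + 10) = (x - 5)*(x + 3)*(x^2 + x - 2) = (x - 5)*(x + 2)*(x + 3)*(x - 1)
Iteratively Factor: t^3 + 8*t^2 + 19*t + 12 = (t + 4)*(t^2 + 4*t + 3) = (t + 1)*(t + 4)*(t + 3)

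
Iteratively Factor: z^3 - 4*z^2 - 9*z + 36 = (z + 3)*(z^2 - 7*z + 12) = (z - 3)*(z + 3)*(z - 4)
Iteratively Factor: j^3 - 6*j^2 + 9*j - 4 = (j - 4)*(j^2 - 2*j + 1) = (j - 4)*(j - 1)*(j - 1)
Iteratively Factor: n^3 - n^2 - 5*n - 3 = (n + 1)*(n^2 - 2*n - 3) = (n - 3)*(n + 1)*(n + 1)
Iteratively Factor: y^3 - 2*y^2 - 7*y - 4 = (y + 1)*(y^2 - 3*y - 4) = (y - 4)*(y + 1)*(y + 1)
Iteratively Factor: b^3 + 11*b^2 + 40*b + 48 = (b + 4)*(b^2 + 7*b + 12) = (b + 4)^2*(b + 3)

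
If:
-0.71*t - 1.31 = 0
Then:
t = -1.85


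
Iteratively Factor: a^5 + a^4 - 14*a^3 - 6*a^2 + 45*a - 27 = (a - 3)*(a^4 + 4*a^3 - 2*a^2 - 12*a + 9) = (a - 3)*(a + 3)*(a^3 + a^2 - 5*a + 3) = (a - 3)*(a - 1)*(a + 3)*(a^2 + 2*a - 3) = (a - 3)*(a - 1)*(a + 3)^2*(a - 1)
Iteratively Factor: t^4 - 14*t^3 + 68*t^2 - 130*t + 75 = (t - 5)*(t^3 - 9*t^2 + 23*t - 15) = (t - 5)*(t - 1)*(t^2 - 8*t + 15) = (t - 5)^2*(t - 1)*(t - 3)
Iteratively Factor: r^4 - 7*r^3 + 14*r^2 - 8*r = (r - 1)*(r^3 - 6*r^2 + 8*r) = (r - 2)*(r - 1)*(r^2 - 4*r) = (r - 4)*(r - 2)*(r - 1)*(r)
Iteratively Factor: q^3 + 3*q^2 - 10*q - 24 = (q + 2)*(q^2 + q - 12) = (q - 3)*(q + 2)*(q + 4)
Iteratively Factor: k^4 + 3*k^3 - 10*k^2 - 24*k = (k + 4)*(k^3 - k^2 - 6*k) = (k + 2)*(k + 4)*(k^2 - 3*k) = (k - 3)*(k + 2)*(k + 4)*(k)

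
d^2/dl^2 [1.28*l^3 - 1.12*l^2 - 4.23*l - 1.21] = 7.68*l - 2.24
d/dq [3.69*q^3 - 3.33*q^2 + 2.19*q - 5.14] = 11.07*q^2 - 6.66*q + 2.19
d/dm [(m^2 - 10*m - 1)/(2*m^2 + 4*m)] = (6*m^2 + m + 1)/(m^2*(m^2 + 4*m + 4))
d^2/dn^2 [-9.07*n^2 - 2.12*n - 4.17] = -18.1400000000000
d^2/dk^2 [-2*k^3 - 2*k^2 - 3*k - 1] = -12*k - 4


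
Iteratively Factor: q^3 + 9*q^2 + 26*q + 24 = (q + 2)*(q^2 + 7*q + 12) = (q + 2)*(q + 3)*(q + 4)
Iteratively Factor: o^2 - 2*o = (o - 2)*(o)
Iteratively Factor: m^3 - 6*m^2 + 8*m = (m - 2)*(m^2 - 4*m) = (m - 4)*(m - 2)*(m)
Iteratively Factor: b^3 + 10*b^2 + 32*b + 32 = (b + 4)*(b^2 + 6*b + 8) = (b + 2)*(b + 4)*(b + 4)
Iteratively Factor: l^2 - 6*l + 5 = (l - 5)*(l - 1)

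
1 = 1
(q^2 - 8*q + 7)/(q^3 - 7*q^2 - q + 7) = 1/(q + 1)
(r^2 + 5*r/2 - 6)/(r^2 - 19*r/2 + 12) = (r + 4)/(r - 8)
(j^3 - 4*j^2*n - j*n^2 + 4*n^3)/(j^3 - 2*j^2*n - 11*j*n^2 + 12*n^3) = (j + n)/(j + 3*n)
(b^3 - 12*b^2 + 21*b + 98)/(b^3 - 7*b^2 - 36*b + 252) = (b^2 - 5*b - 14)/(b^2 - 36)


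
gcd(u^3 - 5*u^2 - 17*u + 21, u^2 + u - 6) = u + 3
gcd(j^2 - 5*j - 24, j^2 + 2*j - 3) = j + 3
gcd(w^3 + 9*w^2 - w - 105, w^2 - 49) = w + 7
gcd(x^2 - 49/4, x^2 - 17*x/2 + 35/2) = x - 7/2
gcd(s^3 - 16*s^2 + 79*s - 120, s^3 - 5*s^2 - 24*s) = s - 8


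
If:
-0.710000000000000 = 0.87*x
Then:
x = -0.82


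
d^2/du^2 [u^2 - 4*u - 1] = 2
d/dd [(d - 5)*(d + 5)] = 2*d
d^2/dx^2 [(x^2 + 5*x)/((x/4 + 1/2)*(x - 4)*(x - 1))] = 8*(x^6 + 15*x^5 - 27*x^4 + x^3 - 168*x^2 + 360*x + 304)/(x^9 - 9*x^8 + 9*x^7 + 105*x^6 - 198*x^5 - 396*x^4 + 840*x^3 + 288*x^2 - 1152*x + 512)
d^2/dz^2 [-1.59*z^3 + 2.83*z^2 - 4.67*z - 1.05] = 5.66 - 9.54*z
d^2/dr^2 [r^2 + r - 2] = 2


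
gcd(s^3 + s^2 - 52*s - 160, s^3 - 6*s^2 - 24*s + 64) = s^2 - 4*s - 32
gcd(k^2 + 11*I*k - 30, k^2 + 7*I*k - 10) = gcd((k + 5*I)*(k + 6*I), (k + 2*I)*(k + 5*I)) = k + 5*I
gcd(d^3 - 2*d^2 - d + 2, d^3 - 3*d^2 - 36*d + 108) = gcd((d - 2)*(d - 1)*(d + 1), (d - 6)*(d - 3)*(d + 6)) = 1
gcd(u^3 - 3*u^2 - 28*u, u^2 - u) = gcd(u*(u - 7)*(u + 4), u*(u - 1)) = u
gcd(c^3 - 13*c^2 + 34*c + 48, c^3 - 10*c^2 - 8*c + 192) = c^2 - 14*c + 48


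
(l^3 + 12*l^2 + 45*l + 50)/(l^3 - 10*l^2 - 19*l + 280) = (l^2 + 7*l + 10)/(l^2 - 15*l + 56)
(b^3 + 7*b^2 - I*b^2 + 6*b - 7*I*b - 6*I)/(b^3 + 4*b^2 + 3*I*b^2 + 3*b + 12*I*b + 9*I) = (b^2 + b*(6 - I) - 6*I)/(b^2 + 3*b*(1 + I) + 9*I)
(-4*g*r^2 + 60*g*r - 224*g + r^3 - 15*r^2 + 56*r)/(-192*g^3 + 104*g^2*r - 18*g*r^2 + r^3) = (r^2 - 15*r + 56)/(48*g^2 - 14*g*r + r^2)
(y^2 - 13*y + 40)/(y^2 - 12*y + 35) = (y - 8)/(y - 7)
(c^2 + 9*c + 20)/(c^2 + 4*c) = (c + 5)/c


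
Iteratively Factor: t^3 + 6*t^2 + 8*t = (t + 4)*(t^2 + 2*t) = t*(t + 4)*(t + 2)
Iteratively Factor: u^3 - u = (u)*(u^2 - 1) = u*(u - 1)*(u + 1)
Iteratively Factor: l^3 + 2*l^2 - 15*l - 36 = (l + 3)*(l^2 - l - 12) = (l - 4)*(l + 3)*(l + 3)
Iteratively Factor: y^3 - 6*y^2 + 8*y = (y)*(y^2 - 6*y + 8) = y*(y - 4)*(y - 2)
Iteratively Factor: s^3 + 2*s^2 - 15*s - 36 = (s - 4)*(s^2 + 6*s + 9) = (s - 4)*(s + 3)*(s + 3)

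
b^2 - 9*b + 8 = (b - 8)*(b - 1)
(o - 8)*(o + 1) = o^2 - 7*o - 8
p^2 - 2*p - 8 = (p - 4)*(p + 2)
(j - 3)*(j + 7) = j^2 + 4*j - 21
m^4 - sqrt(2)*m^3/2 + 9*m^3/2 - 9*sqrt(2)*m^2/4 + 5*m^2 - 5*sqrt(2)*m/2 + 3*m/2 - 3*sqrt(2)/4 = (m + 1/2)*(m + 1)*(m + 3)*(m - sqrt(2)/2)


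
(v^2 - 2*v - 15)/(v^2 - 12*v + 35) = (v + 3)/(v - 7)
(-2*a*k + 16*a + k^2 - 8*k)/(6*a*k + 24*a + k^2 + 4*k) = (-2*a*k + 16*a + k^2 - 8*k)/(6*a*k + 24*a + k^2 + 4*k)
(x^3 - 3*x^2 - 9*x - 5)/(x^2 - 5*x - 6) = (x^2 - 4*x - 5)/(x - 6)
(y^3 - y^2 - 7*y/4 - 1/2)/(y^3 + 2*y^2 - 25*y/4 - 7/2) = (2*y + 1)/(2*y + 7)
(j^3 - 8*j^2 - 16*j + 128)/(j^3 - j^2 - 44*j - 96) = (j - 4)/(j + 3)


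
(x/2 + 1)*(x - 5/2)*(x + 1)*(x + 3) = x^4/2 + 7*x^3/4 - 2*x^2 - 43*x/4 - 15/2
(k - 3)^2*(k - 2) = k^3 - 8*k^2 + 21*k - 18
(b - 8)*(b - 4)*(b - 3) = b^3 - 15*b^2 + 68*b - 96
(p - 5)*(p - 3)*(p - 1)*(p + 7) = p^4 - 2*p^3 - 40*p^2 + 146*p - 105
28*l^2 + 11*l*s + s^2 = (4*l + s)*(7*l + s)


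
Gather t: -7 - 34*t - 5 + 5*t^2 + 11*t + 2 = 5*t^2 - 23*t - 10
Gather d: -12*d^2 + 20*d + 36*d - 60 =-12*d^2 + 56*d - 60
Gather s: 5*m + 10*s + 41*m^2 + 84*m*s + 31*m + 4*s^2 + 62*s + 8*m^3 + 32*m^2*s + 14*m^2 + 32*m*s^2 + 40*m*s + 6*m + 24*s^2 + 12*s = 8*m^3 + 55*m^2 + 42*m + s^2*(32*m + 28) + s*(32*m^2 + 124*m + 84)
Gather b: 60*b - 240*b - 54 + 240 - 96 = 90 - 180*b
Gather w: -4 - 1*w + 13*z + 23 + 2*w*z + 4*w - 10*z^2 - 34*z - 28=w*(2*z + 3) - 10*z^2 - 21*z - 9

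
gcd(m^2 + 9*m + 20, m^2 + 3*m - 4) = m + 4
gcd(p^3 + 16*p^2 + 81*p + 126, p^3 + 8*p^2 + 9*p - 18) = p^2 + 9*p + 18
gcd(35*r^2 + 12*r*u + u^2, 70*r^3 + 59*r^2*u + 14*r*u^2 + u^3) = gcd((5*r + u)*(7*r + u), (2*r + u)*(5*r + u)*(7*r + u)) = 35*r^2 + 12*r*u + u^2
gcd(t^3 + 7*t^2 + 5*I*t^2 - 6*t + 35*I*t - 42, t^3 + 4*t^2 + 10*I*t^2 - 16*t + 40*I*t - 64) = t + 2*I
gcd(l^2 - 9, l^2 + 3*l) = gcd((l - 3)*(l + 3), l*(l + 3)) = l + 3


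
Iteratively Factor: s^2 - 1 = (s + 1)*(s - 1)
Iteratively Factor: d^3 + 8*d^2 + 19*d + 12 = (d + 4)*(d^2 + 4*d + 3) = (d + 1)*(d + 4)*(d + 3)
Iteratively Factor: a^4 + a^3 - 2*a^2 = (a + 2)*(a^3 - a^2) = a*(a + 2)*(a^2 - a) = a*(a - 1)*(a + 2)*(a)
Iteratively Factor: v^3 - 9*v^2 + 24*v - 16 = (v - 1)*(v^2 - 8*v + 16) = (v - 4)*(v - 1)*(v - 4)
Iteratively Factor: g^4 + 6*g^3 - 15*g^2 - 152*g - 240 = (g + 4)*(g^3 + 2*g^2 - 23*g - 60) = (g + 3)*(g + 4)*(g^2 - g - 20) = (g - 5)*(g + 3)*(g + 4)*(g + 4)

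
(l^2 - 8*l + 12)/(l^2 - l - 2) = (l - 6)/(l + 1)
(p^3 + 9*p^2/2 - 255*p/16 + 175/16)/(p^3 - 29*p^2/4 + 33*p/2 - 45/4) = (4*p^2 + 23*p - 35)/(4*(p^2 - 6*p + 9))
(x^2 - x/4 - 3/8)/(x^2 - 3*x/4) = (x + 1/2)/x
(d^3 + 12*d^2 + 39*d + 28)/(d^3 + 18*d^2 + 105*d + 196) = (d + 1)/(d + 7)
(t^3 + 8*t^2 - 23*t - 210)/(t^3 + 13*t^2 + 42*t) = (t - 5)/t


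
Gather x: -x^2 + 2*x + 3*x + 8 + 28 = -x^2 + 5*x + 36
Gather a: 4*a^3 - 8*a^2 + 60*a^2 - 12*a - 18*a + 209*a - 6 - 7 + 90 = 4*a^3 + 52*a^2 + 179*a + 77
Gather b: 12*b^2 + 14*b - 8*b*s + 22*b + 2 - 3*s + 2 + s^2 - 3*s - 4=12*b^2 + b*(36 - 8*s) + s^2 - 6*s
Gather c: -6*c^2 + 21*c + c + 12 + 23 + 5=-6*c^2 + 22*c + 40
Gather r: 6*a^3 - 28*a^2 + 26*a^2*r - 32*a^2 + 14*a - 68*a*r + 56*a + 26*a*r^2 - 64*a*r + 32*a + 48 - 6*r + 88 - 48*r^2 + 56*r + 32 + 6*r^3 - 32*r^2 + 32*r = 6*a^3 - 60*a^2 + 102*a + 6*r^3 + r^2*(26*a - 80) + r*(26*a^2 - 132*a + 82) + 168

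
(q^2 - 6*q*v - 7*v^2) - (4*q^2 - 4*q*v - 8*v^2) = -3*q^2 - 2*q*v + v^2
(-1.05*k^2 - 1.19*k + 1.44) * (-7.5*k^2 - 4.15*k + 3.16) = 7.875*k^4 + 13.2825*k^3 - 9.1795*k^2 - 9.7364*k + 4.5504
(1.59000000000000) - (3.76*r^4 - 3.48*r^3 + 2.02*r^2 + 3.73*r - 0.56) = -3.76*r^4 + 3.48*r^3 - 2.02*r^2 - 3.73*r + 2.15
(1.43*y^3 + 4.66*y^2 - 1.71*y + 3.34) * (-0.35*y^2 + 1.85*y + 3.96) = -0.5005*y^5 + 1.0145*y^4 + 14.8823*y^3 + 14.1211*y^2 - 0.592599999999999*y + 13.2264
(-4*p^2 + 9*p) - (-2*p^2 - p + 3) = -2*p^2 + 10*p - 3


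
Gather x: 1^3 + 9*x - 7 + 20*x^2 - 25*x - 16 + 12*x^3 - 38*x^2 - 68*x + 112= 12*x^3 - 18*x^2 - 84*x + 90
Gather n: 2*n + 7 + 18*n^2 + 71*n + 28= 18*n^2 + 73*n + 35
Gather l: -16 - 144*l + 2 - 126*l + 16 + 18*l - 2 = -252*l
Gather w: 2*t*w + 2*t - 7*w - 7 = 2*t + w*(2*t - 7) - 7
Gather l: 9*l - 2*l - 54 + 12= 7*l - 42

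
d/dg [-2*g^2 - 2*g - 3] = -4*g - 2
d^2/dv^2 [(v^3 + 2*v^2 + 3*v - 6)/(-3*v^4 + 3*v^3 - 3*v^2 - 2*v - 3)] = 2*(-9*v^9 - 54*v^8 - 81*v^7 + 789*v^6 - 810*v^5 + 1071*v^4 - 244*v^3 - 396*v^2 + 324*v - 30)/(27*v^12 - 81*v^11 + 162*v^10 - 135*v^9 + 135*v^8 - 81*v^7 + 198*v^6 - 36*v^5 + 90*v^4 + 35*v^3 + 117*v^2 + 54*v + 27)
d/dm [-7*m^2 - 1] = -14*m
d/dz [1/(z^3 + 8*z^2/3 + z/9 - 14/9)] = 9*(-27*z^2 - 48*z - 1)/(9*z^3 + 24*z^2 + z - 14)^2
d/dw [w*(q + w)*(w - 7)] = w*(q + w) + w*(w - 7) + (q + w)*(w - 7)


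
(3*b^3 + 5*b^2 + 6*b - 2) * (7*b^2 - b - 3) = 21*b^5 + 32*b^4 + 28*b^3 - 35*b^2 - 16*b + 6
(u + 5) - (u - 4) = 9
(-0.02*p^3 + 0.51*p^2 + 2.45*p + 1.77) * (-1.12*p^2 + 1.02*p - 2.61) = 0.0224*p^5 - 0.5916*p^4 - 2.1716*p^3 - 0.8145*p^2 - 4.5891*p - 4.6197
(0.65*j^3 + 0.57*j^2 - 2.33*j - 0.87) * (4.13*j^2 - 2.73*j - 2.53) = 2.6845*j^5 + 0.5796*j^4 - 12.8235*j^3 + 1.3257*j^2 + 8.27*j + 2.2011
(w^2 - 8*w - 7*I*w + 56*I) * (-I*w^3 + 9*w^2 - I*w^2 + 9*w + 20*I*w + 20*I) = -I*w^5 + 2*w^4 + 7*I*w^4 - 14*w^3 - 35*I*w^3 + 124*w^2 + 301*I*w^2 - 980*w + 344*I*w - 1120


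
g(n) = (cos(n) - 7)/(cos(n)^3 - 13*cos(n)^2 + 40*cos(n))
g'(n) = (cos(n) - 7)*(3*sin(n)*cos(n)^2 - 26*sin(n)*cos(n) + 40*sin(n))/(cos(n)^3 - 13*cos(n)^2 + 40*cos(n))^2 - sin(n)/(cos(n)^3 - 13*cos(n)^2 + 40*cos(n))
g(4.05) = 0.26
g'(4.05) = 0.36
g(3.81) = 0.20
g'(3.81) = 0.17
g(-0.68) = -0.26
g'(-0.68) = 0.18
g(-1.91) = 0.50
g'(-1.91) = 1.49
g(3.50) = 0.16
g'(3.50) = 0.07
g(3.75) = 0.19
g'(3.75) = 0.15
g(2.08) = 0.33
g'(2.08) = -0.64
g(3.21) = 0.15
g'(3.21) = 0.01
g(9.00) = 0.16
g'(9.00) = -0.09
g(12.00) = -0.25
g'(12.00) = 0.13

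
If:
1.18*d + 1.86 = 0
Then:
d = -1.58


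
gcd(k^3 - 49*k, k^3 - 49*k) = k^3 - 49*k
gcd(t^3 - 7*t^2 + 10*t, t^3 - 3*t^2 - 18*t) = t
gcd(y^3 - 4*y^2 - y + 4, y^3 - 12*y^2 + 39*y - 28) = y^2 - 5*y + 4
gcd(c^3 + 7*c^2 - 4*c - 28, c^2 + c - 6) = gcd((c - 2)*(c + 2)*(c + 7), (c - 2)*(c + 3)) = c - 2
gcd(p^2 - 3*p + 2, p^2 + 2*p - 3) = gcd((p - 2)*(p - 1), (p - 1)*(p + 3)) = p - 1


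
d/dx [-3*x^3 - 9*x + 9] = -9*x^2 - 9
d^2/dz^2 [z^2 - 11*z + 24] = 2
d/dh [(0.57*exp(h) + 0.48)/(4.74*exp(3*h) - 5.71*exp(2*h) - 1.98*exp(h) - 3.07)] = (-5.4036*exp(3*h) - 3.5709*exp(2*h) + 5.4816*exp(h) - 0.7995)*exp(h)/(22.4676*exp(6*h) - 54.1308*exp(5*h) + 13.8337*exp(4*h) - 6.492*exp(3*h) + 38.9798*exp(2*h) + 12.1572*exp(h) + 9.4249)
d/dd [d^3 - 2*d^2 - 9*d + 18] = 3*d^2 - 4*d - 9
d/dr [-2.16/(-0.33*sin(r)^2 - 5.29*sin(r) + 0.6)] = -(1.4256*sin(r) + 11.4264)*cos(r)/(0.33*sin(r)^2 + 5.29*sin(r) - 0.6)^2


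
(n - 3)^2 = n^2 - 6*n + 9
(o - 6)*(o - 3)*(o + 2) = o^3 - 7*o^2 + 36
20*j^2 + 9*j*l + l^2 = (4*j + l)*(5*j + l)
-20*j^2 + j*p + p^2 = (-4*j + p)*(5*j + p)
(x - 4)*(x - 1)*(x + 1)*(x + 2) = x^4 - 2*x^3 - 9*x^2 + 2*x + 8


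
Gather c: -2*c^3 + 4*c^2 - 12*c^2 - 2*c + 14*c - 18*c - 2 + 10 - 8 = -2*c^3 - 8*c^2 - 6*c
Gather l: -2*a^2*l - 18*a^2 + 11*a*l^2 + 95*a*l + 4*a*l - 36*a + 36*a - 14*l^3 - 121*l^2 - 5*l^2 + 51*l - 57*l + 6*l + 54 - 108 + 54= -18*a^2 - 14*l^3 + l^2*(11*a - 126) + l*(-2*a^2 + 99*a)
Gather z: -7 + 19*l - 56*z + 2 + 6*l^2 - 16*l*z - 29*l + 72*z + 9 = 6*l^2 - 10*l + z*(16 - 16*l) + 4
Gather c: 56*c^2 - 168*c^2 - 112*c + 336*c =-112*c^2 + 224*c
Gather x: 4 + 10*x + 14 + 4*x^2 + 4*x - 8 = 4*x^2 + 14*x + 10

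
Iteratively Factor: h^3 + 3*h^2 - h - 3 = (h + 1)*(h^2 + 2*h - 3) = (h - 1)*(h + 1)*(h + 3)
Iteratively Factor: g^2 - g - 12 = (g - 4)*(g + 3)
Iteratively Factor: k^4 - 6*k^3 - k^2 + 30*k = (k - 5)*(k^3 - k^2 - 6*k) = (k - 5)*(k + 2)*(k^2 - 3*k) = k*(k - 5)*(k + 2)*(k - 3)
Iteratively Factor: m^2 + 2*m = (m)*(m + 2)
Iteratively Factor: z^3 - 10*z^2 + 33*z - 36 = (z - 4)*(z^2 - 6*z + 9) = (z - 4)*(z - 3)*(z - 3)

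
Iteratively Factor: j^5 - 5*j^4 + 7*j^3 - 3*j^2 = (j - 1)*(j^4 - 4*j^3 + 3*j^2) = (j - 3)*(j - 1)*(j^3 - j^2) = j*(j - 3)*(j - 1)*(j^2 - j) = j^2*(j - 3)*(j - 1)*(j - 1)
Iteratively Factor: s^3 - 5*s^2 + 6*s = (s - 3)*(s^2 - 2*s) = (s - 3)*(s - 2)*(s)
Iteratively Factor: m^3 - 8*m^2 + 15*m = (m - 3)*(m^2 - 5*m) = m*(m - 3)*(m - 5)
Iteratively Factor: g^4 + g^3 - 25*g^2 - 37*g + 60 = (g - 5)*(g^3 + 6*g^2 + 5*g - 12) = (g - 5)*(g - 1)*(g^2 + 7*g + 12) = (g - 5)*(g - 1)*(g + 4)*(g + 3)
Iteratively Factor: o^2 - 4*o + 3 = (o - 3)*(o - 1)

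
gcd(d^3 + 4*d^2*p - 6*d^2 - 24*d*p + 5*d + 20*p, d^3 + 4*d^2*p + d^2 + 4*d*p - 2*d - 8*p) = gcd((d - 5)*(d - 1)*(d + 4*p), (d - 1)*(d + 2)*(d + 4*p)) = d^2 + 4*d*p - d - 4*p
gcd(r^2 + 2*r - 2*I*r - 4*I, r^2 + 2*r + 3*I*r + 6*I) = r + 2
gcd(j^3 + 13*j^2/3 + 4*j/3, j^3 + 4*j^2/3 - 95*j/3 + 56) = 1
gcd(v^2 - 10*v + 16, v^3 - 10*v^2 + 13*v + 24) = v - 8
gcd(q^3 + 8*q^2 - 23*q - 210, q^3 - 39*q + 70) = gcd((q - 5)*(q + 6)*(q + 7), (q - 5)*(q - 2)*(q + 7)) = q^2 + 2*q - 35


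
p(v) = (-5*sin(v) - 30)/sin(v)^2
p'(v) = -2*(-5*sin(v) - 30)*cos(v)/sin(v)^3 - 5*cos(v)/sin(v)^2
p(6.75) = -159.23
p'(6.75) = 609.86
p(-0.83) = -48.32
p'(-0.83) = -94.57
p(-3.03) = -2374.20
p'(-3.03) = 42775.08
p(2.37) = -68.87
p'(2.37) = -134.23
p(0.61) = -100.14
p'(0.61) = 274.07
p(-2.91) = -547.66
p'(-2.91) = 4737.02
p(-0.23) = -555.28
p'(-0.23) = -4836.77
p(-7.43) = -30.63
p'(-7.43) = -30.12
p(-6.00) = -402.15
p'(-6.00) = 2702.37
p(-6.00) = -402.15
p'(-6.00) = 2702.37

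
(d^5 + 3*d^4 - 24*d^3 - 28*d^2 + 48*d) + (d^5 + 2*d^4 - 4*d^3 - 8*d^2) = 2*d^5 + 5*d^4 - 28*d^3 - 36*d^2 + 48*d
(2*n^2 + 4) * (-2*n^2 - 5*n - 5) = -4*n^4 - 10*n^3 - 18*n^2 - 20*n - 20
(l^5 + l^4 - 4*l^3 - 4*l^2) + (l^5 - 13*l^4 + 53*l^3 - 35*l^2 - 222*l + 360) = 2*l^5 - 12*l^4 + 49*l^3 - 39*l^2 - 222*l + 360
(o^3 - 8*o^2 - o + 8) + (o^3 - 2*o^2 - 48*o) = 2*o^3 - 10*o^2 - 49*o + 8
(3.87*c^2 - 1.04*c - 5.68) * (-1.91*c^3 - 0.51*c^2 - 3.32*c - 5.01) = -7.3917*c^5 + 0.0126999999999999*c^4 - 1.4692*c^3 - 13.0391*c^2 + 24.068*c + 28.4568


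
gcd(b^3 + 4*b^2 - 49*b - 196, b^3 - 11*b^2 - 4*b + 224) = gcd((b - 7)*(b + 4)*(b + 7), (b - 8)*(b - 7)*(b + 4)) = b^2 - 3*b - 28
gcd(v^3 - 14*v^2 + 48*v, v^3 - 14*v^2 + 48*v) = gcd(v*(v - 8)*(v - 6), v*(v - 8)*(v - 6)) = v^3 - 14*v^2 + 48*v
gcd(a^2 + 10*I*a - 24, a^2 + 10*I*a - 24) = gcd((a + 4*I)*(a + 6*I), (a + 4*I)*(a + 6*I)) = a^2 + 10*I*a - 24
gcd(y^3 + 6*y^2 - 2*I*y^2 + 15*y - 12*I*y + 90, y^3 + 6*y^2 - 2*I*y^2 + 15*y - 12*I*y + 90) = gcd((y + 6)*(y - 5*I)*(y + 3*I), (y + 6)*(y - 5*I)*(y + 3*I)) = y^3 + y^2*(6 - 2*I) + y*(15 - 12*I) + 90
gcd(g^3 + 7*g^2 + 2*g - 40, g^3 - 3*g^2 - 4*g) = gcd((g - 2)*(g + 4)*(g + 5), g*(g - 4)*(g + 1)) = 1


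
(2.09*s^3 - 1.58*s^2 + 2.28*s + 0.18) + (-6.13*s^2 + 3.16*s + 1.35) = 2.09*s^3 - 7.71*s^2 + 5.44*s + 1.53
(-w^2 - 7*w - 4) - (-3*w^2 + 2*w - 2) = 2*w^2 - 9*w - 2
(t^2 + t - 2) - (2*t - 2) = t^2 - t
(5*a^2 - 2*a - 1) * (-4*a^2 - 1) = -20*a^4 + 8*a^3 - a^2 + 2*a + 1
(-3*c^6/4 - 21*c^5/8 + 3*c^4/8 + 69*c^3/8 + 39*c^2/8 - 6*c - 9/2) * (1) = -3*c^6/4 - 21*c^5/8 + 3*c^4/8 + 69*c^3/8 + 39*c^2/8 - 6*c - 9/2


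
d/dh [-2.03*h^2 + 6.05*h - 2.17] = 6.05 - 4.06*h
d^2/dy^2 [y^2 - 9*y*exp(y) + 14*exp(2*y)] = -9*y*exp(y) + 56*exp(2*y) - 18*exp(y) + 2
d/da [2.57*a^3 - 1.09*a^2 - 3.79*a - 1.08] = 7.71*a^2 - 2.18*a - 3.79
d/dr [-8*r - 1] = -8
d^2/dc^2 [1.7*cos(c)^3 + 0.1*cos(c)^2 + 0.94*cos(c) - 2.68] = -2.215*cos(c) - 0.2*cos(2*c) - 3.825*cos(3*c)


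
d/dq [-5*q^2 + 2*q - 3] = 2 - 10*q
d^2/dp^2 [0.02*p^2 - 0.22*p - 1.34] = 0.0400000000000000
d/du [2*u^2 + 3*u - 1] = 4*u + 3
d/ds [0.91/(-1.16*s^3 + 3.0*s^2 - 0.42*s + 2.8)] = (3.1668*s^2 - 5.46*s + 0.3822)/(1.16*s^3 - 3.0*s^2 + 0.42*s - 2.8)^2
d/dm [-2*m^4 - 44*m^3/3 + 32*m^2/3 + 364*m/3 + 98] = -8*m^3 - 44*m^2 + 64*m/3 + 364/3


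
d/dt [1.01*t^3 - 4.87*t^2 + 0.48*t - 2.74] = 3.03*t^2 - 9.74*t + 0.48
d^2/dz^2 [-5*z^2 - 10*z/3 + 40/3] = -10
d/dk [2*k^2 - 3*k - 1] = 4*k - 3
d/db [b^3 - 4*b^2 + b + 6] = 3*b^2 - 8*b + 1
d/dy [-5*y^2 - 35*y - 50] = -10*y - 35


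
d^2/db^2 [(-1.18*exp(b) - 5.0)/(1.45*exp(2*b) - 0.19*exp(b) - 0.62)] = (-2.48095*exp(4*b) - 42.37509*exp(3*b) - 2.23242*exp(2*b) - 18.021496*exp(b) + 0.135408)*exp(b)/(3.048625*exp(6*b) - 1.198425*exp(5*b) - 3.753615*exp(4*b) + 1.018001*exp(3*b) + 1.604994*exp(2*b) - 0.219108*exp(b) - 0.238328)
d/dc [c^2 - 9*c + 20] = 2*c - 9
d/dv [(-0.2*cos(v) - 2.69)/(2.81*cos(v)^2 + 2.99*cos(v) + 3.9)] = (0.562*sin(v)^2 - 15.1178*cos(v) - 7.8251)*sin(v)/(2.81*cos(v)^2 + 2.99*cos(v) + 3.9)^2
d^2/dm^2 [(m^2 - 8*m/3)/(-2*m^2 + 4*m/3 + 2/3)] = (54*m^3 - 27*m^2 + 72*m - 19)/(27*m^6 - 54*m^5 + 9*m^4 + 28*m^3 - 3*m^2 - 6*m - 1)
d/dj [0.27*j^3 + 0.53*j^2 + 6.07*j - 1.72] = 0.81*j^2 + 1.06*j + 6.07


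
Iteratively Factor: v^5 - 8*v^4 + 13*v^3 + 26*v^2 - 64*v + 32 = (v - 4)*(v^4 - 4*v^3 - 3*v^2 + 14*v - 8) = (v - 4)^2*(v^3 - 3*v + 2) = (v - 4)^2*(v + 2)*(v^2 - 2*v + 1) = (v - 4)^2*(v - 1)*(v + 2)*(v - 1)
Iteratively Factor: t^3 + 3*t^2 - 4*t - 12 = (t + 3)*(t^2 - 4) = (t + 2)*(t + 3)*(t - 2)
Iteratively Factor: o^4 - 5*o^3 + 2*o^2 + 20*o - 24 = (o - 2)*(o^3 - 3*o^2 - 4*o + 12) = (o - 2)^2*(o^2 - o - 6) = (o - 3)*(o - 2)^2*(o + 2)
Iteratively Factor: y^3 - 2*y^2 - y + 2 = (y + 1)*(y^2 - 3*y + 2) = (y - 1)*(y + 1)*(y - 2)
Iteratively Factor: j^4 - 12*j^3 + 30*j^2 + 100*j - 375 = (j - 5)*(j^3 - 7*j^2 - 5*j + 75) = (j - 5)^2*(j^2 - 2*j - 15) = (j - 5)^2*(j + 3)*(j - 5)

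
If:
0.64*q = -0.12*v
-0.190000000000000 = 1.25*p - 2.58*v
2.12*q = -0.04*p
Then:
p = -0.19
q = 0.00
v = -0.02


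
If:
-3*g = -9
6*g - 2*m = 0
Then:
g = 3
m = 9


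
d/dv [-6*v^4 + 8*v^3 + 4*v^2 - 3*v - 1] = -24*v^3 + 24*v^2 + 8*v - 3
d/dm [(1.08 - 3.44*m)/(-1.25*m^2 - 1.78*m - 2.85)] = (-4.3*m^2 + 2.7*m + 11.7264)/(1.5625*m^4 + 4.45*m^3 + 10.2934*m^2 + 10.146*m + 8.1225)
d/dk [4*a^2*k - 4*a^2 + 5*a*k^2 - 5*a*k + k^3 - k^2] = 4*a^2 + 10*a*k - 5*a + 3*k^2 - 2*k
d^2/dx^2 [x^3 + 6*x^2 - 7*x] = 6*x + 12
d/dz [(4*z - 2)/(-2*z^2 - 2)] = 2*(z^2 - z - 1)/(z^4 + 2*z^2 + 1)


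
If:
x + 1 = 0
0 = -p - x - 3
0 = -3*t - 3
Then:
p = -2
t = -1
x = -1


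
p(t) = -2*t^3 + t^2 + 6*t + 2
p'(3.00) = -42.00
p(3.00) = -25.00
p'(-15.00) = -1374.00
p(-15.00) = 6887.00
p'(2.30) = -21.14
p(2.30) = -3.24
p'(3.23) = -50.14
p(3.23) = -35.58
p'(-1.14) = -4.08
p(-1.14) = -0.58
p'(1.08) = 1.16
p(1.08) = 7.13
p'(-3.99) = -97.50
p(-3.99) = 121.02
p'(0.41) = 5.81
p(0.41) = 4.49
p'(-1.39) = -8.37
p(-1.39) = 0.96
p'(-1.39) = -8.37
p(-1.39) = 0.96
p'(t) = -6*t^2 + 2*t + 6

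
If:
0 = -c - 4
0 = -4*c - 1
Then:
No Solution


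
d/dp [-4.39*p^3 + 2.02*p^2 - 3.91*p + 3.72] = -13.17*p^2 + 4.04*p - 3.91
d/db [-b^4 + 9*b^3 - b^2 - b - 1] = -4*b^3 + 27*b^2 - 2*b - 1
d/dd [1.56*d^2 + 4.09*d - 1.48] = 3.12*d + 4.09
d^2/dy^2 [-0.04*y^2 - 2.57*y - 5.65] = -0.0800000000000000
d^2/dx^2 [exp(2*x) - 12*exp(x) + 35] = 4*(exp(x) - 3)*exp(x)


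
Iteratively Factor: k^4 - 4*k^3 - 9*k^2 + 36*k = (k + 3)*(k^3 - 7*k^2 + 12*k) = (k - 3)*(k + 3)*(k^2 - 4*k) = k*(k - 3)*(k + 3)*(k - 4)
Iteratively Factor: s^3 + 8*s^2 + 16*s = (s + 4)*(s^2 + 4*s) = s*(s + 4)*(s + 4)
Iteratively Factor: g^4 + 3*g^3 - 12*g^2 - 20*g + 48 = (g - 2)*(g^3 + 5*g^2 - 2*g - 24) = (g - 2)^2*(g^2 + 7*g + 12) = (g - 2)^2*(g + 4)*(g + 3)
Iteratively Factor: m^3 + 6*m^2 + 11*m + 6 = (m + 1)*(m^2 + 5*m + 6) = (m + 1)*(m + 3)*(m + 2)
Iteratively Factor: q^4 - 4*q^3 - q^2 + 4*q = (q)*(q^3 - 4*q^2 - q + 4) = q*(q + 1)*(q^2 - 5*q + 4) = q*(q - 4)*(q + 1)*(q - 1)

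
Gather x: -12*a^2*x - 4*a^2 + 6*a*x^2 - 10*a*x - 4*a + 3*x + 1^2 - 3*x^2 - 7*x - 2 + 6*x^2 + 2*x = -4*a^2 - 4*a + x^2*(6*a + 3) + x*(-12*a^2 - 10*a - 2) - 1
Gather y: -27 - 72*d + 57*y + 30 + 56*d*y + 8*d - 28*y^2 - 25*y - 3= -64*d - 28*y^2 + y*(56*d + 32)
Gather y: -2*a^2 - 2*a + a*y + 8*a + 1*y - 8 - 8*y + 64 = -2*a^2 + 6*a + y*(a - 7) + 56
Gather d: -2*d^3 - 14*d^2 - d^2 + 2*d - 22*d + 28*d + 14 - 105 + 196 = -2*d^3 - 15*d^2 + 8*d + 105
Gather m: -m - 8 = -m - 8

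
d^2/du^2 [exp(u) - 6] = exp(u)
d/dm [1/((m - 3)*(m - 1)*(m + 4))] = (13 - 3*m^2)/(m^6 - 26*m^4 + 24*m^3 + 169*m^2 - 312*m + 144)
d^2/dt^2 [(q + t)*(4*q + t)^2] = 18*q + 6*t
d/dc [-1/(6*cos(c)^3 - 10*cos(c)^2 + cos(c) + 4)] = (-18*cos(c)^2 + 20*cos(c) - 1)*sin(c)/(6*cos(c)^3 - 10*cos(c)^2 + cos(c) + 4)^2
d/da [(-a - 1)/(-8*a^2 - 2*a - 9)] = (-8*a^2 - 16*a + 7)/(64*a^4 + 32*a^3 + 148*a^2 + 36*a + 81)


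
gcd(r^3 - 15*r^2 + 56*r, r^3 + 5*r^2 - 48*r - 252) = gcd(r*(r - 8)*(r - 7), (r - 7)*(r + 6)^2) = r - 7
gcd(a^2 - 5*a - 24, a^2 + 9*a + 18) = a + 3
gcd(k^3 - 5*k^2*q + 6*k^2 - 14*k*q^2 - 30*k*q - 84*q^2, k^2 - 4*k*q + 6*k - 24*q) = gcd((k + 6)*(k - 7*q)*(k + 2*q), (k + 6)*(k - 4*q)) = k + 6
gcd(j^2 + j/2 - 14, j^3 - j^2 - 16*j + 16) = j + 4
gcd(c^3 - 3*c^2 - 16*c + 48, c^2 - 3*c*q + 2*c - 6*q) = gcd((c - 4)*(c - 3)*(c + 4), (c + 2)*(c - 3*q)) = 1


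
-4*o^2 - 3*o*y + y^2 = (-4*o + y)*(o + y)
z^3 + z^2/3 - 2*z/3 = z*(z - 2/3)*(z + 1)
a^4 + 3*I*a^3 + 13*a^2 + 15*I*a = a*(a - 3*I)*(a + I)*(a + 5*I)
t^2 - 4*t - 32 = (t - 8)*(t + 4)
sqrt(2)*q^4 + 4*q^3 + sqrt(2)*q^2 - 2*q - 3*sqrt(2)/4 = (q - sqrt(2)/2)*(q + sqrt(2)/2)*(q + 3*sqrt(2)/2)*(sqrt(2)*q + 1)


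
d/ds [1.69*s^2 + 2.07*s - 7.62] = 3.38*s + 2.07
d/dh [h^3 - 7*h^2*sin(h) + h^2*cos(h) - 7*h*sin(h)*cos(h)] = -h^2*sin(h) - 7*h^2*cos(h) + 3*h^2 - 14*h*sin(h) + 2*h*cos(h) - 7*h*cos(2*h) - 7*sin(2*h)/2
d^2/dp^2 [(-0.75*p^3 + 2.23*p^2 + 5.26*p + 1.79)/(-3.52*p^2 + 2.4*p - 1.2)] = (5.6843418860808e-14*p^4 - 165.721088*p^3 - 89.515776*p^2 + 230.52096*p - 42.21888)/(43.614208*p^6 - 89.21088*p^5 + 105.43104*p^4 - 74.6496*p^3 + 35.9424*p^2 - 10.368*p + 1.728)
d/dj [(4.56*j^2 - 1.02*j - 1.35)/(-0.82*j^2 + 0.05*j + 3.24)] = (-0.6084*j^2 + 27.3348*j - 3.2373)/(0.6724*j^4 - 0.082*j^3 - 5.3111*j^2 + 0.324*j + 10.4976)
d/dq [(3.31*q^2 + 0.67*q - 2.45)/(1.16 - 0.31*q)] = (-1.0261*q^2 + 7.6792*q + 0.0176999999999999)/(0.0961*q^2 - 0.7192*q + 1.3456)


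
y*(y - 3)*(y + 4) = y^3 + y^2 - 12*y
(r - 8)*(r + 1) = r^2 - 7*r - 8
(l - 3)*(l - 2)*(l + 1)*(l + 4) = l^4 - 15*l^2 + 10*l + 24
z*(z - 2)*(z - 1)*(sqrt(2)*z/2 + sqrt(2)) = sqrt(2)*z^4/2 - sqrt(2)*z^3/2 - 2*sqrt(2)*z^2 + 2*sqrt(2)*z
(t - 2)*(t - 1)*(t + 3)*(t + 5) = t^4 + 5*t^3 - 7*t^2 - 29*t + 30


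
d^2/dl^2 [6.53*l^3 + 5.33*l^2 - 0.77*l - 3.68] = 39.18*l + 10.66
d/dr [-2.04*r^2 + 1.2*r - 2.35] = 1.2 - 4.08*r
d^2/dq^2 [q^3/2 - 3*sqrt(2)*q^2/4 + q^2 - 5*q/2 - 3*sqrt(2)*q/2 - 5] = 3*q - 3*sqrt(2)/2 + 2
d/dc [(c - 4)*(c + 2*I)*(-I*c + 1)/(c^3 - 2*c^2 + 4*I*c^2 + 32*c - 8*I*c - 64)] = (c^4*(1 - 2*I) + c^3*(8 - 68*I) + c^2*(112 + 372*I) + c*(-448 - 544*I) + 832 + 128*I)/(c^6 + c^5*(-4 + 8*I) + c^4*(52 - 32*I) + c^3*(-192 + 288*I) + c^2*(1216 - 1024*I) + c*(-4096 + 1024*I) + 4096)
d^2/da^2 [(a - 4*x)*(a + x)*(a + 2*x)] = 6*a - 2*x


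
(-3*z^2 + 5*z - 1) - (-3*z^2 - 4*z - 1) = 9*z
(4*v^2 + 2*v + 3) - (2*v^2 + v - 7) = 2*v^2 + v + 10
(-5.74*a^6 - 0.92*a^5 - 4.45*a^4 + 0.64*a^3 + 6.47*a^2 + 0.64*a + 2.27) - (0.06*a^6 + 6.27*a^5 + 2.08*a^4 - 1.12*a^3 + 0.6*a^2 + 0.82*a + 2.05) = -5.8*a^6 - 7.19*a^5 - 6.53*a^4 + 1.76*a^3 + 5.87*a^2 - 0.18*a + 0.22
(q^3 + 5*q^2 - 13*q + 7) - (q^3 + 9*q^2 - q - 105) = -4*q^2 - 12*q + 112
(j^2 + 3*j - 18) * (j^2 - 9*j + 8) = j^4 - 6*j^3 - 37*j^2 + 186*j - 144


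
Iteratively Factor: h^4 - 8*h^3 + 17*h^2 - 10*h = (h)*(h^3 - 8*h^2 + 17*h - 10) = h*(h - 2)*(h^2 - 6*h + 5) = h*(h - 5)*(h - 2)*(h - 1)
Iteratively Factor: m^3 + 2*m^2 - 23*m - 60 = (m + 3)*(m^2 - m - 20) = (m - 5)*(m + 3)*(m + 4)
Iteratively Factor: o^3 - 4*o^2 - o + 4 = (o - 4)*(o^2 - 1) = (o - 4)*(o - 1)*(o + 1)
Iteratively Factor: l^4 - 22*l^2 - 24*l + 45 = (l + 3)*(l^3 - 3*l^2 - 13*l + 15) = (l - 5)*(l + 3)*(l^2 + 2*l - 3) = (l - 5)*(l + 3)^2*(l - 1)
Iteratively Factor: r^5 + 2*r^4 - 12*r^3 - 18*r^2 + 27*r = (r - 3)*(r^4 + 5*r^3 + 3*r^2 - 9*r) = (r - 3)*(r - 1)*(r^3 + 6*r^2 + 9*r) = (r - 3)*(r - 1)*(r + 3)*(r^2 + 3*r) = (r - 3)*(r - 1)*(r + 3)^2*(r)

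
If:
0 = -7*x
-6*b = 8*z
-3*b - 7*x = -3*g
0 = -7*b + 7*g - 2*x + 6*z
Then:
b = 0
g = 0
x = 0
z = 0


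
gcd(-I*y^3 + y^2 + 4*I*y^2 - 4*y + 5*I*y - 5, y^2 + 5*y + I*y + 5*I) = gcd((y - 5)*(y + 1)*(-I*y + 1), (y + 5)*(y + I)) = y + I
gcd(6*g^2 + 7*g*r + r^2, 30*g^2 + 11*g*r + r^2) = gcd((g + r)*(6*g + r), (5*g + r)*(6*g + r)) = 6*g + r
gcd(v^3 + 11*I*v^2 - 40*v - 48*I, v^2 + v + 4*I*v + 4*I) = v + 4*I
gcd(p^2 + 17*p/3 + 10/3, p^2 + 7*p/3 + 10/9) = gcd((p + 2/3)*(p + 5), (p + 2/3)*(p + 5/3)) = p + 2/3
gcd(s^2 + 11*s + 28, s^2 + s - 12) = s + 4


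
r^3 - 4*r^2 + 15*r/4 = r*(r - 5/2)*(r - 3/2)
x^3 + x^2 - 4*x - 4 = (x - 2)*(x + 1)*(x + 2)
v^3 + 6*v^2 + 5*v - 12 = (v - 1)*(v + 3)*(v + 4)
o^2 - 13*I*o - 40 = (o - 8*I)*(o - 5*I)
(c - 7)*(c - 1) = c^2 - 8*c + 7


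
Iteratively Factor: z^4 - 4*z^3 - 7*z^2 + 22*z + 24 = (z + 1)*(z^3 - 5*z^2 - 2*z + 24) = (z - 4)*(z + 1)*(z^2 - z - 6) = (z - 4)*(z + 1)*(z + 2)*(z - 3)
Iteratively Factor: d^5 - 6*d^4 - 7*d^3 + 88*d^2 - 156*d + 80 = (d - 1)*(d^4 - 5*d^3 - 12*d^2 + 76*d - 80) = (d - 2)*(d - 1)*(d^3 - 3*d^2 - 18*d + 40) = (d - 2)*(d - 1)*(d + 4)*(d^2 - 7*d + 10) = (d - 5)*(d - 2)*(d - 1)*(d + 4)*(d - 2)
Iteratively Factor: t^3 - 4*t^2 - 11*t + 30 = (t + 3)*(t^2 - 7*t + 10) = (t - 2)*(t + 3)*(t - 5)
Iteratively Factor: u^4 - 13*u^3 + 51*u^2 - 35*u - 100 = (u - 5)*(u^3 - 8*u^2 + 11*u + 20) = (u - 5)^2*(u^2 - 3*u - 4) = (u - 5)^2*(u + 1)*(u - 4)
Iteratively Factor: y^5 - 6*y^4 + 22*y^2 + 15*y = (y)*(y^4 - 6*y^3 + 22*y + 15) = y*(y - 3)*(y^3 - 3*y^2 - 9*y - 5) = y*(y - 3)*(y + 1)*(y^2 - 4*y - 5) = y*(y - 3)*(y + 1)^2*(y - 5)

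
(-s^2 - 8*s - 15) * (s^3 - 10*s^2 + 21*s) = -s^5 + 2*s^4 + 44*s^3 - 18*s^2 - 315*s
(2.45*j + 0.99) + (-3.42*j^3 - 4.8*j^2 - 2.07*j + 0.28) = -3.42*j^3 - 4.8*j^2 + 0.38*j + 1.27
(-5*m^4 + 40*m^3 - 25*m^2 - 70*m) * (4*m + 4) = -20*m^5 + 140*m^4 + 60*m^3 - 380*m^2 - 280*m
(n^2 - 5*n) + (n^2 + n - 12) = 2*n^2 - 4*n - 12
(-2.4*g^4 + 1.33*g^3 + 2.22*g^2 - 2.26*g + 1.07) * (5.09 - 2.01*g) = 4.824*g^5 - 14.8893*g^4 + 2.3075*g^3 + 15.8424*g^2 - 13.6541*g + 5.4463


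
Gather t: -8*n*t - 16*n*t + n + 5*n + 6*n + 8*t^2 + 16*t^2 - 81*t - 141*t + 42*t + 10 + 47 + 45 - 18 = 12*n + 24*t^2 + t*(-24*n - 180) + 84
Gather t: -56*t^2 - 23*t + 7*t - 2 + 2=-56*t^2 - 16*t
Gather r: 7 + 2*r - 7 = 2*r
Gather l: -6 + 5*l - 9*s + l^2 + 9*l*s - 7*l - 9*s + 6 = l^2 + l*(9*s - 2) - 18*s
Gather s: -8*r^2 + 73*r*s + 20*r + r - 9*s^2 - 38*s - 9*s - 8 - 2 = -8*r^2 + 21*r - 9*s^2 + s*(73*r - 47) - 10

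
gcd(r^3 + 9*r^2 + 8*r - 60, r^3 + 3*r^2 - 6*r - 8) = r - 2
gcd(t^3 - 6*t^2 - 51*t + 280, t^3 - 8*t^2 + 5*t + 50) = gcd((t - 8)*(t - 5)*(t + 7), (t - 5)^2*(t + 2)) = t - 5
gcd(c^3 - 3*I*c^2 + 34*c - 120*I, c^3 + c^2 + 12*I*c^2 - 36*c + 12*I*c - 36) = c + 6*I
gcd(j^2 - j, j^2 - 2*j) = j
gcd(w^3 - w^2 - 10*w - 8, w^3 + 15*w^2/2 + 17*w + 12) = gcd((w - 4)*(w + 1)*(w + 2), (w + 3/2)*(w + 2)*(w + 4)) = w + 2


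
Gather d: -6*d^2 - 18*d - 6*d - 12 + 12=-6*d^2 - 24*d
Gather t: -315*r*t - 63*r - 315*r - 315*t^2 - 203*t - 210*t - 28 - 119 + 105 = -378*r - 315*t^2 + t*(-315*r - 413) - 42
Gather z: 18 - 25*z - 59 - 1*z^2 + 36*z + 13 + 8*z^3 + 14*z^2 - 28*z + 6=8*z^3 + 13*z^2 - 17*z - 22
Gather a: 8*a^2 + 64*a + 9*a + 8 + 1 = 8*a^2 + 73*a + 9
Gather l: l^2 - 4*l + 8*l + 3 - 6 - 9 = l^2 + 4*l - 12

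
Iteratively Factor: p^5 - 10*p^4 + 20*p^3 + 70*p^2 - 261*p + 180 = (p - 1)*(p^4 - 9*p^3 + 11*p^2 + 81*p - 180) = (p - 3)*(p - 1)*(p^3 - 6*p^2 - 7*p + 60) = (p - 3)*(p - 1)*(p + 3)*(p^2 - 9*p + 20) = (p - 5)*(p - 3)*(p - 1)*(p + 3)*(p - 4)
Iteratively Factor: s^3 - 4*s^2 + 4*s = (s - 2)*(s^2 - 2*s) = (s - 2)^2*(s)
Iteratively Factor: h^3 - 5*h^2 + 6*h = (h - 3)*(h^2 - 2*h) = h*(h - 3)*(h - 2)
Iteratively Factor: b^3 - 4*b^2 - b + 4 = (b + 1)*(b^2 - 5*b + 4) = (b - 1)*(b + 1)*(b - 4)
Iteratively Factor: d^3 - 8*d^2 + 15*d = (d)*(d^2 - 8*d + 15) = d*(d - 5)*(d - 3)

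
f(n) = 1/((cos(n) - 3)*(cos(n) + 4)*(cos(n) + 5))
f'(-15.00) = 0.00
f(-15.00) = -0.02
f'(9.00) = 0.00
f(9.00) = -0.02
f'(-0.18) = -0.00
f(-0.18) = -0.02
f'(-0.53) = -0.00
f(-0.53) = -0.02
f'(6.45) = 0.00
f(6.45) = -0.02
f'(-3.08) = 0.00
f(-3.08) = -0.02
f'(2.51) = -0.00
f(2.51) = -0.02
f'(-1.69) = 0.00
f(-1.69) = -0.02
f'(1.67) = -0.00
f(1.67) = -0.02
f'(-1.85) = 0.00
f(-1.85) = -0.02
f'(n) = sin(n)/((cos(n) - 3)*(cos(n) + 4)*(cos(n) + 5)^2) + sin(n)/((cos(n) - 3)*(cos(n) + 4)^2*(cos(n) + 5)) + sin(n)/((cos(n) - 3)^2*(cos(n) + 4)*(cos(n) + 5)) = (-3*sin(n)^2 + 12*cos(n) - 4)*sin(n)/((cos(n) - 3)^2*(cos(n) + 4)^2*(cos(n) + 5)^2)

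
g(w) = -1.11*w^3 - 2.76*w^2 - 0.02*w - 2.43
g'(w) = -3.33*w^2 - 5.52*w - 0.02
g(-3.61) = 13.89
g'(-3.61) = -23.49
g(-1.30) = -4.63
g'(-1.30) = 1.53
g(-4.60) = 47.30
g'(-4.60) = -45.09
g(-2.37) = -3.11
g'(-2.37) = -5.64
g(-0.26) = -2.59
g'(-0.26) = 1.19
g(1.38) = -10.63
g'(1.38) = -13.98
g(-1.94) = -4.67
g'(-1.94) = -1.84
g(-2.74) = -0.26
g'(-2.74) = -9.90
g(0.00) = -2.43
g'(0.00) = -0.02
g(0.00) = -2.43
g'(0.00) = -0.02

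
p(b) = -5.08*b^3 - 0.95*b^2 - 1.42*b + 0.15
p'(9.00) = -1252.96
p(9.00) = -3792.90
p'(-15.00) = -3401.92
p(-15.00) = 16952.70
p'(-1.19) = -20.74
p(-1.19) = 9.06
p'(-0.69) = -7.36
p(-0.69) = 2.35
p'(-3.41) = -172.15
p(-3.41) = 195.38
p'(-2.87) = -121.50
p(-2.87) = 116.49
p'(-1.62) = -38.34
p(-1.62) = 21.55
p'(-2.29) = -76.99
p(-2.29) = 59.43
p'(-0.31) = -2.30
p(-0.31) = 0.65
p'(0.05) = -1.55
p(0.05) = 0.08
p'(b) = -15.24*b^2 - 1.9*b - 1.42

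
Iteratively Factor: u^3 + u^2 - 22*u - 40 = (u - 5)*(u^2 + 6*u + 8) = (u - 5)*(u + 4)*(u + 2)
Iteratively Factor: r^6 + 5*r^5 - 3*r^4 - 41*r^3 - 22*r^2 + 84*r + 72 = (r + 3)*(r^5 + 2*r^4 - 9*r^3 - 14*r^2 + 20*r + 24) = (r - 2)*(r + 3)*(r^4 + 4*r^3 - r^2 - 16*r - 12) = (r - 2)*(r + 2)*(r + 3)*(r^3 + 2*r^2 - 5*r - 6) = (r - 2)*(r + 1)*(r + 2)*(r + 3)*(r^2 + r - 6) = (r - 2)*(r + 1)*(r + 2)*(r + 3)^2*(r - 2)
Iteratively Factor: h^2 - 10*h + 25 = (h - 5)*(h - 5)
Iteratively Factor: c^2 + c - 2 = (c + 2)*(c - 1)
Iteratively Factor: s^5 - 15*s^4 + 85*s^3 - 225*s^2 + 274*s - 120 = (s - 4)*(s^4 - 11*s^3 + 41*s^2 - 61*s + 30) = (s - 5)*(s - 4)*(s^3 - 6*s^2 + 11*s - 6) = (s - 5)*(s - 4)*(s - 1)*(s^2 - 5*s + 6) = (s - 5)*(s - 4)*(s - 2)*(s - 1)*(s - 3)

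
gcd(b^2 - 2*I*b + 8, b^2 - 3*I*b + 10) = b + 2*I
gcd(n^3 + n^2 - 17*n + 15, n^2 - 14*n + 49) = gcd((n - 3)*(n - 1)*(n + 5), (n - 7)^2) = 1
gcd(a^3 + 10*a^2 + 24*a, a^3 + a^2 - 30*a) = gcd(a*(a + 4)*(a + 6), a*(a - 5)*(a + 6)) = a^2 + 6*a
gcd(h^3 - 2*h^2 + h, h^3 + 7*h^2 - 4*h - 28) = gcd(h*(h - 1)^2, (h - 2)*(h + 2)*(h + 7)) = 1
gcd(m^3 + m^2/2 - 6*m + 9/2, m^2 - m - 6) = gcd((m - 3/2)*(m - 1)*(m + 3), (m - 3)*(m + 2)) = 1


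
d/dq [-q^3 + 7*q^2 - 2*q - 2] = -3*q^2 + 14*q - 2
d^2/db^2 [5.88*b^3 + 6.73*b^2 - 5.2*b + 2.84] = 35.28*b + 13.46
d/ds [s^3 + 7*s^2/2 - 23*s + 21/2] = 3*s^2 + 7*s - 23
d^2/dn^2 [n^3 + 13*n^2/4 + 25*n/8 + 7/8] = 6*n + 13/2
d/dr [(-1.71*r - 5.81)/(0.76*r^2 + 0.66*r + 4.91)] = (1.2996*r^2 + 8.8312*r - 4.5615)/(0.5776*r^4 + 1.0032*r^3 + 7.8988*r^2 + 6.4812*r + 24.1081)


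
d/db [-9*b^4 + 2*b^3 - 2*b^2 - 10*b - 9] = -36*b^3 + 6*b^2 - 4*b - 10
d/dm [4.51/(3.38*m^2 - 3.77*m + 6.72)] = (17.0027 - 30.4876*m)/(3.38*m^2 - 3.77*m + 6.72)^2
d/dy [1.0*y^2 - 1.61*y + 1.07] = 2.0*y - 1.61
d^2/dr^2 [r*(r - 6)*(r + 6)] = 6*r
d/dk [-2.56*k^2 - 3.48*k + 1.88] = -5.12*k - 3.48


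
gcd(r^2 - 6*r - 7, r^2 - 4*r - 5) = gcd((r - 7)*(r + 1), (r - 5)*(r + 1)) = r + 1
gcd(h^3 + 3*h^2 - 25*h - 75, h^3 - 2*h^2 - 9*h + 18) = h + 3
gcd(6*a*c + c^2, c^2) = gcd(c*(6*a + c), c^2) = c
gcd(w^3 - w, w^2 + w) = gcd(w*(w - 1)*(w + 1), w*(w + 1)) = w^2 + w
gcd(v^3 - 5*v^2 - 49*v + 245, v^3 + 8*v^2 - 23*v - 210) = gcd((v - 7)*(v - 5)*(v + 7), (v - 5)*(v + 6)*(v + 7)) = v^2 + 2*v - 35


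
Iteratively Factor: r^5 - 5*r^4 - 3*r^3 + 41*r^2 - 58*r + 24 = (r + 3)*(r^4 - 8*r^3 + 21*r^2 - 22*r + 8) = (r - 1)*(r + 3)*(r^3 - 7*r^2 + 14*r - 8) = (r - 4)*(r - 1)*(r + 3)*(r^2 - 3*r + 2) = (r - 4)*(r - 2)*(r - 1)*(r + 3)*(r - 1)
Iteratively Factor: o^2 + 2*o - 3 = (o + 3)*(o - 1)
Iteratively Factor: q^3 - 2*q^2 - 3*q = (q + 1)*(q^2 - 3*q) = (q - 3)*(q + 1)*(q)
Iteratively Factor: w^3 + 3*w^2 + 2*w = (w + 2)*(w^2 + w) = w*(w + 2)*(w + 1)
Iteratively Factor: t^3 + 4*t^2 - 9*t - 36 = (t + 4)*(t^2 - 9) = (t - 3)*(t + 4)*(t + 3)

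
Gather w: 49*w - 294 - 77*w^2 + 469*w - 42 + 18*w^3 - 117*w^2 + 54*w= 18*w^3 - 194*w^2 + 572*w - 336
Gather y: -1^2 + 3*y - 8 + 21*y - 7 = 24*y - 16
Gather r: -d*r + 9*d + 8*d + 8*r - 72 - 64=17*d + r*(8 - d) - 136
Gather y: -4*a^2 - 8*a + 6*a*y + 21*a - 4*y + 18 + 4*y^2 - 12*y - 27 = -4*a^2 + 13*a + 4*y^2 + y*(6*a - 16) - 9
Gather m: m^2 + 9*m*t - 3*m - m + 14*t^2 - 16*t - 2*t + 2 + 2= m^2 + m*(9*t - 4) + 14*t^2 - 18*t + 4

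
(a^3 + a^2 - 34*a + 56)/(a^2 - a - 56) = (a^2 - 6*a + 8)/(a - 8)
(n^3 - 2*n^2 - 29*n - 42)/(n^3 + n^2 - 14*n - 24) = (n - 7)/(n - 4)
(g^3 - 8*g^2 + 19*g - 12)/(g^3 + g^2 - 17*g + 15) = (g - 4)/(g + 5)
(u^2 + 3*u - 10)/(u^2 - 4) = (u + 5)/(u + 2)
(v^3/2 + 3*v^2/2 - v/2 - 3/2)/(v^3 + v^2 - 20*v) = (v^3 + 3*v^2 - v - 3)/(2*v*(v^2 + v - 20))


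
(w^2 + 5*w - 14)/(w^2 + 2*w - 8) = (w + 7)/(w + 4)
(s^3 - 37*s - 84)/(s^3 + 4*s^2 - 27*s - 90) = (s^2 - 3*s - 28)/(s^2 + s - 30)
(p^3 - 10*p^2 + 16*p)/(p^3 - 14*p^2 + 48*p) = (p - 2)/(p - 6)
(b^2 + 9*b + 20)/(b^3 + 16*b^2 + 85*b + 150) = (b + 4)/(b^2 + 11*b + 30)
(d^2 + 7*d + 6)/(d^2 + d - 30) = (d + 1)/(d - 5)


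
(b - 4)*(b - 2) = b^2 - 6*b + 8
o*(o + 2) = o^2 + 2*o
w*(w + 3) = w^2 + 3*w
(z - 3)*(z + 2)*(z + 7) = z^3 + 6*z^2 - 13*z - 42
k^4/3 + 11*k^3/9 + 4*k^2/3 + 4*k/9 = k*(k/3 + 1/3)*(k + 2/3)*(k + 2)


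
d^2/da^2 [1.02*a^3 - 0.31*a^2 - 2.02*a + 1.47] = 6.12*a - 0.62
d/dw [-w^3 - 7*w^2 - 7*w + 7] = -3*w^2 - 14*w - 7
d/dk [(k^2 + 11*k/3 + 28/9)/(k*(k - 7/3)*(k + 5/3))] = (-81*k^4 - 594*k^3 - 873*k^2 + 336*k + 980)/(k^2*(81*k^4 - 108*k^3 - 594*k^2 + 420*k + 1225))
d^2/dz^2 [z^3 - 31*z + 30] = 6*z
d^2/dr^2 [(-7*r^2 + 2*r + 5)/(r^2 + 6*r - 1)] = 4*(22*r^3 - 3*r^2 + 48*r + 95)/(r^6 + 18*r^5 + 105*r^4 + 180*r^3 - 105*r^2 + 18*r - 1)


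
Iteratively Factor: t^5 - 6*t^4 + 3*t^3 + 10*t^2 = (t - 5)*(t^4 - t^3 - 2*t^2) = t*(t - 5)*(t^3 - t^2 - 2*t) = t*(t - 5)*(t - 2)*(t^2 + t) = t^2*(t - 5)*(t - 2)*(t + 1)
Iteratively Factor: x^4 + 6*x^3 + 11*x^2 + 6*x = (x + 1)*(x^3 + 5*x^2 + 6*x) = (x + 1)*(x + 2)*(x^2 + 3*x) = (x + 1)*(x + 2)*(x + 3)*(x)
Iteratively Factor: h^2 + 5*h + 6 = (h + 2)*(h + 3)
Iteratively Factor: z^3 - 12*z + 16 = (z + 4)*(z^2 - 4*z + 4) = (z - 2)*(z + 4)*(z - 2)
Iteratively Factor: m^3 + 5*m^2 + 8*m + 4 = (m + 1)*(m^2 + 4*m + 4) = (m + 1)*(m + 2)*(m + 2)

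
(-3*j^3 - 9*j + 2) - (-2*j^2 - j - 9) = -3*j^3 + 2*j^2 - 8*j + 11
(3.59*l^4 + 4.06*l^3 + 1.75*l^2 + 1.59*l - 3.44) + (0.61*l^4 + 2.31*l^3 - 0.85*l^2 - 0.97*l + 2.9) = 4.2*l^4 + 6.37*l^3 + 0.9*l^2 + 0.62*l - 0.54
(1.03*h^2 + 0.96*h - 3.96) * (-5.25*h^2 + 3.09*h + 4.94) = -5.4075*h^4 - 1.8573*h^3 + 28.8446*h^2 - 7.494*h - 19.5624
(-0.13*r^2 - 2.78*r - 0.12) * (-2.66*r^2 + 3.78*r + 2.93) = 0.3458*r^4 + 6.9034*r^3 - 10.5701*r^2 - 8.599*r - 0.3516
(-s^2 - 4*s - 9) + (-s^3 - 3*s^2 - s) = -s^3 - 4*s^2 - 5*s - 9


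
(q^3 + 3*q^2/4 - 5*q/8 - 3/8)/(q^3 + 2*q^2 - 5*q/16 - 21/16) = 2*(2*q + 1)/(4*q + 7)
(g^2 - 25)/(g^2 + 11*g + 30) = (g - 5)/(g + 6)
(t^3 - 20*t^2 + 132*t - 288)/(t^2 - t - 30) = (t^2 - 14*t + 48)/(t + 5)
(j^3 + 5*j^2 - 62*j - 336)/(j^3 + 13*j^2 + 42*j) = (j - 8)/j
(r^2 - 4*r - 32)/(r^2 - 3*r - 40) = (r + 4)/(r + 5)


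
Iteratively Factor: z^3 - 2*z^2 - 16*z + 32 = (z + 4)*(z^2 - 6*z + 8) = (z - 4)*(z + 4)*(z - 2)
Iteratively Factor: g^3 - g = (g)*(g^2 - 1) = g*(g - 1)*(g + 1)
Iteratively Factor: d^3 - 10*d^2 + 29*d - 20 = (d - 4)*(d^2 - 6*d + 5) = (d - 5)*(d - 4)*(d - 1)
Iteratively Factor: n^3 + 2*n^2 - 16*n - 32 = (n + 2)*(n^2 - 16) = (n - 4)*(n + 2)*(n + 4)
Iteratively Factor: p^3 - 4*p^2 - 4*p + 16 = (p - 2)*(p^2 - 2*p - 8) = (p - 4)*(p - 2)*(p + 2)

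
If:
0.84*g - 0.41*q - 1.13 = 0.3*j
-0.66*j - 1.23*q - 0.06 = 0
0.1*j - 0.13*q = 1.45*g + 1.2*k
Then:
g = 1.31277056277056 - 0.177489177489178*q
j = -1.86363636363636*q - 0.0909090909090909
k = -0.0491702741702742*q - 1.59384018759019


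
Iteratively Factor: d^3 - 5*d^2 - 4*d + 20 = (d - 5)*(d^2 - 4) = (d - 5)*(d + 2)*(d - 2)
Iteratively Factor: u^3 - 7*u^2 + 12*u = (u - 3)*(u^2 - 4*u) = u*(u - 3)*(u - 4)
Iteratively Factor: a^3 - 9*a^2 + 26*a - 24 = (a - 3)*(a^2 - 6*a + 8) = (a - 4)*(a - 3)*(a - 2)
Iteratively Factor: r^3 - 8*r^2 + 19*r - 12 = (r - 1)*(r^2 - 7*r + 12) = (r - 4)*(r - 1)*(r - 3)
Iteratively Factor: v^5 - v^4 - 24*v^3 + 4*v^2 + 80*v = (v - 2)*(v^4 + v^3 - 22*v^2 - 40*v) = (v - 2)*(v + 4)*(v^3 - 3*v^2 - 10*v) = v*(v - 2)*(v + 4)*(v^2 - 3*v - 10) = v*(v - 2)*(v + 2)*(v + 4)*(v - 5)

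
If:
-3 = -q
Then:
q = 3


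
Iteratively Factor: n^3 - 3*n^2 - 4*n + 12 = (n - 3)*(n^2 - 4) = (n - 3)*(n - 2)*(n + 2)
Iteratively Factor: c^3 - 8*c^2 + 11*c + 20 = (c - 5)*(c^2 - 3*c - 4) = (c - 5)*(c - 4)*(c + 1)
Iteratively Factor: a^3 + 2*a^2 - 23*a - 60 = (a + 4)*(a^2 - 2*a - 15) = (a - 5)*(a + 4)*(a + 3)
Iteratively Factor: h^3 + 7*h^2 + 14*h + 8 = (h + 2)*(h^2 + 5*h + 4) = (h + 2)*(h + 4)*(h + 1)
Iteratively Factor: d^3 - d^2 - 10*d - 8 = (d + 2)*(d^2 - 3*d - 4) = (d + 1)*(d + 2)*(d - 4)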